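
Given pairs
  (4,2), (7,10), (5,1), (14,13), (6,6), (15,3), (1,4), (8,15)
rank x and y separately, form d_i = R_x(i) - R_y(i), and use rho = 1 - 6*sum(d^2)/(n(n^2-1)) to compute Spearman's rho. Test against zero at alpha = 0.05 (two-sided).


Step 1: Rank x and y separately (midranks; no ties here).
rank(x): 4->2, 7->5, 5->3, 14->7, 6->4, 15->8, 1->1, 8->6
rank(y): 2->2, 10->6, 1->1, 13->7, 6->5, 3->3, 4->4, 15->8
Step 2: d_i = R_x(i) - R_y(i); compute d_i^2.
  (2-2)^2=0, (5-6)^2=1, (3-1)^2=4, (7-7)^2=0, (4-5)^2=1, (8-3)^2=25, (1-4)^2=9, (6-8)^2=4
sum(d^2) = 44.
Step 3: rho = 1 - 6*44 / (8*(8^2 - 1)) = 1 - 264/504 = 0.476190.
Step 4: Under H0, t = rho * sqrt((n-2)/(1-rho^2)) = 1.3265 ~ t(6).
Step 5: Two-sided p-value from the t-distribution with 6 df = 0.232936.
Step 6: alpha = 0.05. fail to reject H0.

rho = 0.4762, p = 0.232936, fail to reject H0 at alpha = 0.05.


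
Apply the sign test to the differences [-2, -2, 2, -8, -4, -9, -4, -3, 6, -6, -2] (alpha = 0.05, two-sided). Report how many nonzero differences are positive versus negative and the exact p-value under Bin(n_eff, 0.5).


Step 1: Discard zero differences. Original n = 11; n_eff = number of nonzero differences = 11.
Nonzero differences (with sign): -2, -2, +2, -8, -4, -9, -4, -3, +6, -6, -2
Step 2: Count signs: positive = 2, negative = 9.
Step 3: Under H0: P(positive) = 0.5, so the number of positives S ~ Bin(11, 0.5).
Step 4: Two-sided exact p-value = sum of Bin(11,0.5) probabilities at or below the observed probability = 0.065430.
Step 5: alpha = 0.05. fail to reject H0.

n_eff = 11, pos = 2, neg = 9, p = 0.065430, fail to reject H0.


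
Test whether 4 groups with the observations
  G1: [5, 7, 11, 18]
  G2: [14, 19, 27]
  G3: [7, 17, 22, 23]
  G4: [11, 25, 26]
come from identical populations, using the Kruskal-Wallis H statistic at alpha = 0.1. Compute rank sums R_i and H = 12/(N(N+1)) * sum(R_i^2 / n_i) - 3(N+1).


Step 1: Combine all N = 14 observations and assign midranks.
sorted (value, group, rank): (5,G1,1), (7,G1,2.5), (7,G3,2.5), (11,G1,4.5), (11,G4,4.5), (14,G2,6), (17,G3,7), (18,G1,8), (19,G2,9), (22,G3,10), (23,G3,11), (25,G4,12), (26,G4,13), (27,G2,14)
Step 2: Sum ranks within each group.
R_1 = 16 (n_1 = 4)
R_2 = 29 (n_2 = 3)
R_3 = 30.5 (n_3 = 4)
R_4 = 29.5 (n_4 = 3)
Step 3: H = 12/(N(N+1)) * sum(R_i^2/n_i) - 3(N+1)
     = 12/(14*15) * (16^2/4 + 29^2/3 + 30.5^2/4 + 29.5^2/3) - 3*15
     = 0.057143 * 866.979 - 45
     = 4.541667.
Step 4: Ties present; correction factor C = 1 - 12/(14^3 - 14) = 0.995604. Corrected H = 4.541667 / 0.995604 = 4.561718.
Step 5: Under H0, H ~ chi^2(3); p-value = 0.206851.
Step 6: alpha = 0.1. fail to reject H0.

H = 4.5617, df = 3, p = 0.206851, fail to reject H0.


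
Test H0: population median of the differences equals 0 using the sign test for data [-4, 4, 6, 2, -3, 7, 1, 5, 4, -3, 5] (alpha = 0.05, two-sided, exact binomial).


Step 1: Discard zero differences. Original n = 11; n_eff = number of nonzero differences = 11.
Nonzero differences (with sign): -4, +4, +6, +2, -3, +7, +1, +5, +4, -3, +5
Step 2: Count signs: positive = 8, negative = 3.
Step 3: Under H0: P(positive) = 0.5, so the number of positives S ~ Bin(11, 0.5).
Step 4: Two-sided exact p-value = sum of Bin(11,0.5) probabilities at or below the observed probability = 0.226562.
Step 5: alpha = 0.05. fail to reject H0.

n_eff = 11, pos = 8, neg = 3, p = 0.226562, fail to reject H0.


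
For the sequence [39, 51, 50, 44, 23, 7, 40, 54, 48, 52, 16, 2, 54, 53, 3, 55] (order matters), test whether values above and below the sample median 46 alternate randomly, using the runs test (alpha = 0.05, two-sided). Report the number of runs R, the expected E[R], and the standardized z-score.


Step 1: Compute median = 46; label A = above, B = below.
Labels in order: BAABBBBAAABBAABA  (n_A = 8, n_B = 8)
Step 2: Count runs R = 8.
Step 3: Under H0 (random ordering), E[R] = 2*n_A*n_B/(n_A+n_B) + 1 = 2*8*8/16 + 1 = 9.0000.
        Var[R] = 2*n_A*n_B*(2*n_A*n_B - n_A - n_B) / ((n_A+n_B)^2 * (n_A+n_B-1)) = 14336/3840 = 3.7333.
        SD[R] = 1.9322.
Step 4: Continuity-corrected z = (R + 0.5 - E[R]) / SD[R] = (8 + 0.5 - 9.0000) / 1.9322 = -0.2588.
Step 5: Two-sided p-value via normal approximation = 2*(1 - Phi(|z|)) = 0.795809.
Step 6: alpha = 0.05. fail to reject H0.

R = 8, z = -0.2588, p = 0.795809, fail to reject H0.


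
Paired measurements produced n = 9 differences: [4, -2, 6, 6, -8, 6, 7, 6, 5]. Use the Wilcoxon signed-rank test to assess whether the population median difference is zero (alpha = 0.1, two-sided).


Step 1: Drop any zero differences (none here) and take |d_i|.
|d| = [4, 2, 6, 6, 8, 6, 7, 6, 5]
Step 2: Midrank |d_i| (ties get averaged ranks).
ranks: |4|->2, |2|->1, |6|->5.5, |6|->5.5, |8|->9, |6|->5.5, |7|->8, |6|->5.5, |5|->3
Step 3: Attach original signs; sum ranks with positive sign and with negative sign.
W+ = 2 + 5.5 + 5.5 + 5.5 + 8 + 5.5 + 3 = 35
W- = 1 + 9 = 10
(Check: W+ + W- = 45 should equal n(n+1)/2 = 45.)
Step 4: Test statistic W = min(W+, W-) = 10.
Step 5: Ties in |d|, so use the tie-corrected normal approximation.
        E[W] = n(n+1)/4 = 9*10/4 = 22.5.
        Tie groups: |d|=6 (t=4); sum(t^3 - t) = 60.
        Var[W] = n(n+1)(2n+1)/24 - sum(t^3-t)/48 = 1710/24 - 60/48 = 70.
        z = (W - E[W]) / sqrt(Var[W]) = (10 - 22.5) / 8.3666 = -1.4940.
        Two-sided p = 2*Phi(z) = 0.135166.
Step 6: alpha = 0.1. fail to reject H0.

W+ = 35, W- = 10, W = min = 10, p = 0.135166, fail to reject H0.


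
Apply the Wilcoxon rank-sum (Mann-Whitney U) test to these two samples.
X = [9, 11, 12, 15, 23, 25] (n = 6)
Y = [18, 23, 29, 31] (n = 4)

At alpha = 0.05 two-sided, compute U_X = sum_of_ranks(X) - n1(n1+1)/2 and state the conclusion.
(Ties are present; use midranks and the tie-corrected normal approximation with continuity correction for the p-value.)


Step 1: Combine and sort all 10 observations; assign midranks.
sorted (value, group): (9,X), (11,X), (12,X), (15,X), (18,Y), (23,X), (23,Y), (25,X), (29,Y), (31,Y)
ranks: 9->1, 11->2, 12->3, 15->4, 18->5, 23->6.5, 23->6.5, 25->8, 29->9, 31->10
Step 2: Rank sum for X: R1 = 1 + 2 + 3 + 4 + 6.5 + 8 = 24.5.
Step 3: U_X = R1 - n1(n1+1)/2 = 24.5 - 6*7/2 = 24.5 - 21 = 3.5.
       U_Y = n1*n2 - U_X = 24 - 3.5 = 20.5.
Step 4: Ties are present, so use the tie-corrected normal approximation (with continuity correction) for the p-value.
Step 5: p-value = 0.087118; compare to alpha = 0.05. fail to reject H0.

U_X = 3.5, p = 0.087118, fail to reject H0 at alpha = 0.05.


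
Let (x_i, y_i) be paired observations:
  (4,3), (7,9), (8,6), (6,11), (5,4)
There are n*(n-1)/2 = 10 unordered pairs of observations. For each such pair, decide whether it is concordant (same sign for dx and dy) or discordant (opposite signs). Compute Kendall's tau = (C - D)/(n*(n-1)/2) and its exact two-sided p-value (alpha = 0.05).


Step 1: Enumerate the 10 unordered pairs (i,j) with i<j and classify each by sign(x_j-x_i) * sign(y_j-y_i).
  (1,2):dx=+3,dy=+6->C; (1,3):dx=+4,dy=+3->C; (1,4):dx=+2,dy=+8->C; (1,5):dx=+1,dy=+1->C
  (2,3):dx=+1,dy=-3->D; (2,4):dx=-1,dy=+2->D; (2,5):dx=-2,dy=-5->C; (3,4):dx=-2,dy=+5->D
  (3,5):dx=-3,dy=-2->C; (4,5):dx=-1,dy=-7->C
Step 2: C = 7, D = 3, total pairs = 10.
Step 3: tau = (C - D)/(n(n-1)/2) = (7 - 3)/10 = 0.400000.
Step 4: Exact two-sided p-value (enumerate n! = 120 permutations of y under H0): p = 0.483333.
Step 5: alpha = 0.05. fail to reject H0.

tau_b = 0.4000 (C=7, D=3), p = 0.483333, fail to reject H0.


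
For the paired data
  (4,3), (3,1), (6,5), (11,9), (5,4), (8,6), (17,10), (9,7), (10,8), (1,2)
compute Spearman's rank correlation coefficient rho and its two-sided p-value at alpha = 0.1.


Step 1: Rank x and y separately (midranks; no ties here).
rank(x): 4->3, 3->2, 6->5, 11->9, 5->4, 8->6, 17->10, 9->7, 10->8, 1->1
rank(y): 3->3, 1->1, 5->5, 9->9, 4->4, 6->6, 10->10, 7->7, 8->8, 2->2
Step 2: d_i = R_x(i) - R_y(i); compute d_i^2.
  (3-3)^2=0, (2-1)^2=1, (5-5)^2=0, (9-9)^2=0, (4-4)^2=0, (6-6)^2=0, (10-10)^2=0, (7-7)^2=0, (8-8)^2=0, (1-2)^2=1
sum(d^2) = 2.
Step 3: rho = 1 - 6*2 / (10*(10^2 - 1)) = 1 - 12/990 = 0.987879.
Step 4: Under H0, t = rho * sqrt((n-2)/(1-rho^2)) = 18.0003 ~ t(8).
Step 5: Two-sided p-value from the t-distribution with 8 df = 0.000000.
Step 6: alpha = 0.1. reject H0.

rho = 0.9879, p = 0.000000, reject H0 at alpha = 0.1.


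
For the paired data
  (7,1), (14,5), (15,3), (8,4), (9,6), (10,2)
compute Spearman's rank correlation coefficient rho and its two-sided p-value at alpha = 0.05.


Step 1: Rank x and y separately (midranks; no ties here).
rank(x): 7->1, 14->5, 15->6, 8->2, 9->3, 10->4
rank(y): 1->1, 5->5, 3->3, 4->4, 6->6, 2->2
Step 2: d_i = R_x(i) - R_y(i); compute d_i^2.
  (1-1)^2=0, (5-5)^2=0, (6-3)^2=9, (2-4)^2=4, (3-6)^2=9, (4-2)^2=4
sum(d^2) = 26.
Step 3: rho = 1 - 6*26 / (6*(6^2 - 1)) = 1 - 156/210 = 0.257143.
Step 4: Under H0, t = rho * sqrt((n-2)/(1-rho^2)) = 0.5322 ~ t(4).
Step 5: Two-sided p-value from the t-distribution with 4 df = 0.622787.
Step 6: alpha = 0.05. fail to reject H0.

rho = 0.2571, p = 0.622787, fail to reject H0 at alpha = 0.05.


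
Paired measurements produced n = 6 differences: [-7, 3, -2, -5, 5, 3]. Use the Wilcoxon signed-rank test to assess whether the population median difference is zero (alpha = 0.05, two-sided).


Step 1: Drop any zero differences (none here) and take |d_i|.
|d| = [7, 3, 2, 5, 5, 3]
Step 2: Midrank |d_i| (ties get averaged ranks).
ranks: |7|->6, |3|->2.5, |2|->1, |5|->4.5, |5|->4.5, |3|->2.5
Step 3: Attach original signs; sum ranks with positive sign and with negative sign.
W+ = 2.5 + 4.5 + 2.5 = 9.5
W- = 6 + 1 + 4.5 = 11.5
(Check: W+ + W- = 21 should equal n(n+1)/2 = 21.)
Step 4: Test statistic W = min(W+, W-) = 9.5.
Step 5: Ties in |d|, so use the tie-corrected normal approximation.
        E[W] = n(n+1)/4 = 6*7/4 = 10.5.
        Tie groups: |d|=3 (t=2), |d|=5 (t=2); sum(t^3 - t) = 12.
        Var[W] = n(n+1)(2n+1)/24 - sum(t^3-t)/48 = 546/24 - 12/48 = 22.5.
        z = (W - E[W]) / sqrt(Var[W]) = (9.5 - 10.5) / 4.7434 = -0.2108.
        Two-sided p = 2*Phi(z) = 0.833029.
Step 6: alpha = 0.05. fail to reject H0.

W+ = 9.5, W- = 11.5, W = min = 9.5, p = 0.833029, fail to reject H0.


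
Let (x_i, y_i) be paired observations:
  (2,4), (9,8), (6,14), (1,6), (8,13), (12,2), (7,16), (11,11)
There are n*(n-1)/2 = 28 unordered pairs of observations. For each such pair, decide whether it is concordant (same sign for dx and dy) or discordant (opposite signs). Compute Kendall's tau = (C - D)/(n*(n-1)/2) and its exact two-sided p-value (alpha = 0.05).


Step 1: Enumerate the 28 unordered pairs (i,j) with i<j and classify each by sign(x_j-x_i) * sign(y_j-y_i).
  (1,2):dx=+7,dy=+4->C; (1,3):dx=+4,dy=+10->C; (1,4):dx=-1,dy=+2->D; (1,5):dx=+6,dy=+9->C
  (1,6):dx=+10,dy=-2->D; (1,7):dx=+5,dy=+12->C; (1,8):dx=+9,dy=+7->C; (2,3):dx=-3,dy=+6->D
  (2,4):dx=-8,dy=-2->C; (2,5):dx=-1,dy=+5->D; (2,6):dx=+3,dy=-6->D; (2,7):dx=-2,dy=+8->D
  (2,8):dx=+2,dy=+3->C; (3,4):dx=-5,dy=-8->C; (3,5):dx=+2,dy=-1->D; (3,6):dx=+6,dy=-12->D
  (3,7):dx=+1,dy=+2->C; (3,8):dx=+5,dy=-3->D; (4,5):dx=+7,dy=+7->C; (4,6):dx=+11,dy=-4->D
  (4,7):dx=+6,dy=+10->C; (4,8):dx=+10,dy=+5->C; (5,6):dx=+4,dy=-11->D; (5,7):dx=-1,dy=+3->D
  (5,8):dx=+3,dy=-2->D; (6,7):dx=-5,dy=+14->D; (6,8):dx=-1,dy=+9->D; (7,8):dx=+4,dy=-5->D
Step 2: C = 12, D = 16, total pairs = 28.
Step 3: tau = (C - D)/(n(n-1)/2) = (12 - 16)/28 = -0.142857.
Step 4: Exact two-sided p-value (enumerate n! = 40320 permutations of y under H0): p = 0.719544.
Step 5: alpha = 0.05. fail to reject H0.

tau_b = -0.1429 (C=12, D=16), p = 0.719544, fail to reject H0.


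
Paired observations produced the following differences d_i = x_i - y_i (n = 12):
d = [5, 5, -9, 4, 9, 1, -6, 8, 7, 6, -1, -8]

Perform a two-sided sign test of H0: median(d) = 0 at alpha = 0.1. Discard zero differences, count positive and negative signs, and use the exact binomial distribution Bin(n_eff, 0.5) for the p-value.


Step 1: Discard zero differences. Original n = 12; n_eff = number of nonzero differences = 12.
Nonzero differences (with sign): +5, +5, -9, +4, +9, +1, -6, +8, +7, +6, -1, -8
Step 2: Count signs: positive = 8, negative = 4.
Step 3: Under H0: P(positive) = 0.5, so the number of positives S ~ Bin(12, 0.5).
Step 4: Two-sided exact p-value = sum of Bin(12,0.5) probabilities at or below the observed probability = 0.387695.
Step 5: alpha = 0.1. fail to reject H0.

n_eff = 12, pos = 8, neg = 4, p = 0.387695, fail to reject H0.


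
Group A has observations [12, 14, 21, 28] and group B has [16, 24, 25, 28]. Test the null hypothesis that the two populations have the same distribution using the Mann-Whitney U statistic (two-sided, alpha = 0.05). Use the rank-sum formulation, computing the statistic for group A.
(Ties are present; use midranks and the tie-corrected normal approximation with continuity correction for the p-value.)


Step 1: Combine and sort all 8 observations; assign midranks.
sorted (value, group): (12,X), (14,X), (16,Y), (21,X), (24,Y), (25,Y), (28,X), (28,Y)
ranks: 12->1, 14->2, 16->3, 21->4, 24->5, 25->6, 28->7.5, 28->7.5
Step 2: Rank sum for X: R1 = 1 + 2 + 4 + 7.5 = 14.5.
Step 3: U_X = R1 - n1(n1+1)/2 = 14.5 - 4*5/2 = 14.5 - 10 = 4.5.
       U_Y = n1*n2 - U_X = 16 - 4.5 = 11.5.
Step 4: Ties are present, so use the tie-corrected normal approximation (with continuity correction) for the p-value.
Step 5: p-value = 0.383630; compare to alpha = 0.05. fail to reject H0.

U_X = 4.5, p = 0.383630, fail to reject H0 at alpha = 0.05.


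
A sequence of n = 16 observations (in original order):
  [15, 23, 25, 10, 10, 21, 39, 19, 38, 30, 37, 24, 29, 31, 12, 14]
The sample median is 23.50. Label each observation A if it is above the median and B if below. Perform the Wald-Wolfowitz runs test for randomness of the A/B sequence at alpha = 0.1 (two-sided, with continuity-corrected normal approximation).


Step 1: Compute median = 23.50; label A = above, B = below.
Labels in order: BBABBBABAAAAAABB  (n_A = 8, n_B = 8)
Step 2: Count runs R = 7.
Step 3: Under H0 (random ordering), E[R] = 2*n_A*n_B/(n_A+n_B) + 1 = 2*8*8/16 + 1 = 9.0000.
        Var[R] = 2*n_A*n_B*(2*n_A*n_B - n_A - n_B) / ((n_A+n_B)^2 * (n_A+n_B-1)) = 14336/3840 = 3.7333.
        SD[R] = 1.9322.
Step 4: Continuity-corrected z = (R + 0.5 - E[R]) / SD[R] = (7 + 0.5 - 9.0000) / 1.9322 = -0.7763.
Step 5: Two-sided p-value via normal approximation = 2*(1 - Phi(|z|)) = 0.437558.
Step 6: alpha = 0.1. fail to reject H0.

R = 7, z = -0.7763, p = 0.437558, fail to reject H0.


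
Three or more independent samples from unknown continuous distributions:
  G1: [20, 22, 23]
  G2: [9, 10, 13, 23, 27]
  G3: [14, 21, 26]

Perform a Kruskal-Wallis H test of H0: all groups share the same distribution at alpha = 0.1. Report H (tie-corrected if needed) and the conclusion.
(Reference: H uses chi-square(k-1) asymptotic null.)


Step 1: Combine all N = 11 observations and assign midranks.
sorted (value, group, rank): (9,G2,1), (10,G2,2), (13,G2,3), (14,G3,4), (20,G1,5), (21,G3,6), (22,G1,7), (23,G1,8.5), (23,G2,8.5), (26,G3,10), (27,G2,11)
Step 2: Sum ranks within each group.
R_1 = 20.5 (n_1 = 3)
R_2 = 25.5 (n_2 = 5)
R_3 = 20 (n_3 = 3)
Step 3: H = 12/(N(N+1)) * sum(R_i^2/n_i) - 3(N+1)
     = 12/(11*12) * (20.5^2/3 + 25.5^2/5 + 20^2/3) - 3*12
     = 0.090909 * 403.467 - 36
     = 0.678788.
Step 4: Ties present; correction factor C = 1 - 6/(11^3 - 11) = 0.995455. Corrected H = 0.678788 / 0.995455 = 0.681887.
Step 5: Under H0, H ~ chi^2(2); p-value = 0.711099.
Step 6: alpha = 0.1. fail to reject H0.

H = 0.6819, df = 2, p = 0.711099, fail to reject H0.


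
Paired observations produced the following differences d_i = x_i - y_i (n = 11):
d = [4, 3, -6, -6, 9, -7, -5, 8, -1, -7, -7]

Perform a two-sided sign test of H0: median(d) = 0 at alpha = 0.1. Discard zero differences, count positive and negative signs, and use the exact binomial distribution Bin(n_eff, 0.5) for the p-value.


Step 1: Discard zero differences. Original n = 11; n_eff = number of nonzero differences = 11.
Nonzero differences (with sign): +4, +3, -6, -6, +9, -7, -5, +8, -1, -7, -7
Step 2: Count signs: positive = 4, negative = 7.
Step 3: Under H0: P(positive) = 0.5, so the number of positives S ~ Bin(11, 0.5).
Step 4: Two-sided exact p-value = sum of Bin(11,0.5) probabilities at or below the observed probability = 0.548828.
Step 5: alpha = 0.1. fail to reject H0.

n_eff = 11, pos = 4, neg = 7, p = 0.548828, fail to reject H0.


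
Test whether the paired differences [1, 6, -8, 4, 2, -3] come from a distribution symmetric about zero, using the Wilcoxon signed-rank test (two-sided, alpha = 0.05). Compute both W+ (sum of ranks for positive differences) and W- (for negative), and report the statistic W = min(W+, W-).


Step 1: Drop any zero differences (none here) and take |d_i|.
|d| = [1, 6, 8, 4, 2, 3]
Step 2: Midrank |d_i| (ties get averaged ranks).
ranks: |1|->1, |6|->5, |8|->6, |4|->4, |2|->2, |3|->3
Step 3: Attach original signs; sum ranks with positive sign and with negative sign.
W+ = 1 + 5 + 4 + 2 = 12
W- = 6 + 3 = 9
(Check: W+ + W- = 21 should equal n(n+1)/2 = 21.)
Step 4: Test statistic W = min(W+, W-) = 9.
Step 5: No ties, so the exact null distribution over the 2^6 = 64 sign assignments gives the two-sided p-value = 0.843750.
Step 6: alpha = 0.05. fail to reject H0.

W+ = 12, W- = 9, W = min = 9, p = 0.843750, fail to reject H0.


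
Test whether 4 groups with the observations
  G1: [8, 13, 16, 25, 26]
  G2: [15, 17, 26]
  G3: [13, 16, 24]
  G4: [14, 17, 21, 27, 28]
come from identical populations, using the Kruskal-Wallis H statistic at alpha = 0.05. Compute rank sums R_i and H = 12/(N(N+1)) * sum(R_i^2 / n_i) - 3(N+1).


Step 1: Combine all N = 16 observations and assign midranks.
sorted (value, group, rank): (8,G1,1), (13,G1,2.5), (13,G3,2.5), (14,G4,4), (15,G2,5), (16,G1,6.5), (16,G3,6.5), (17,G2,8.5), (17,G4,8.5), (21,G4,10), (24,G3,11), (25,G1,12), (26,G1,13.5), (26,G2,13.5), (27,G4,15), (28,G4,16)
Step 2: Sum ranks within each group.
R_1 = 35.5 (n_1 = 5)
R_2 = 27 (n_2 = 3)
R_3 = 20 (n_3 = 3)
R_4 = 53.5 (n_4 = 5)
Step 3: H = 12/(N(N+1)) * sum(R_i^2/n_i) - 3(N+1)
     = 12/(16*17) * (35.5^2/5 + 27^2/3 + 20^2/3 + 53.5^2/5) - 3*17
     = 0.044118 * 1200.83 - 51
     = 1.977941.
Step 4: Ties present; correction factor C = 1 - 24/(16^3 - 16) = 0.994118. Corrected H = 1.977941 / 0.994118 = 1.989645.
Step 5: Under H0, H ~ chi^2(3); p-value = 0.574559.
Step 6: alpha = 0.05. fail to reject H0.

H = 1.9896, df = 3, p = 0.574559, fail to reject H0.


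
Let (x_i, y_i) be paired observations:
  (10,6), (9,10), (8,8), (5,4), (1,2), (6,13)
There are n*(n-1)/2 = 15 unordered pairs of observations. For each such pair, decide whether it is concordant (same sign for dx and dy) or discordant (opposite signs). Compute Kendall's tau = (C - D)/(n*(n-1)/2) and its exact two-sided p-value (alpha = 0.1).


Step 1: Enumerate the 15 unordered pairs (i,j) with i<j and classify each by sign(x_j-x_i) * sign(y_j-y_i).
  (1,2):dx=-1,dy=+4->D; (1,3):dx=-2,dy=+2->D; (1,4):dx=-5,dy=-2->C; (1,5):dx=-9,dy=-4->C
  (1,6):dx=-4,dy=+7->D; (2,3):dx=-1,dy=-2->C; (2,4):dx=-4,dy=-6->C; (2,5):dx=-8,dy=-8->C
  (2,6):dx=-3,dy=+3->D; (3,4):dx=-3,dy=-4->C; (3,5):dx=-7,dy=-6->C; (3,6):dx=-2,dy=+5->D
  (4,5):dx=-4,dy=-2->C; (4,6):dx=+1,dy=+9->C; (5,6):dx=+5,dy=+11->C
Step 2: C = 10, D = 5, total pairs = 15.
Step 3: tau = (C - D)/(n(n-1)/2) = (10 - 5)/15 = 0.333333.
Step 4: Exact two-sided p-value (enumerate n! = 720 permutations of y under H0): p = 0.469444.
Step 5: alpha = 0.1. fail to reject H0.

tau_b = 0.3333 (C=10, D=5), p = 0.469444, fail to reject H0.


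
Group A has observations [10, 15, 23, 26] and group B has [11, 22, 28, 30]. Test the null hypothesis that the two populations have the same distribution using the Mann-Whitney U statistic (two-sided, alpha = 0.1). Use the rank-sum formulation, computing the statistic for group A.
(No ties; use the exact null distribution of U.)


Step 1: Combine and sort all 8 observations; assign midranks.
sorted (value, group): (10,X), (11,Y), (15,X), (22,Y), (23,X), (26,X), (28,Y), (30,Y)
ranks: 10->1, 11->2, 15->3, 22->4, 23->5, 26->6, 28->7, 30->8
Step 2: Rank sum for X: R1 = 1 + 3 + 5 + 6 = 15.
Step 3: U_X = R1 - n1(n1+1)/2 = 15 - 4*5/2 = 15 - 10 = 5.
       U_Y = n1*n2 - U_X = 16 - 5 = 11.
Step 4: No ties, so the exact null distribution of U (based on enumerating the C(8,4) = 70 equally likely rank assignments) gives the two-sided p-value.
Step 5: p-value = 0.485714; compare to alpha = 0.1. fail to reject H0.

U_X = 5, p = 0.485714, fail to reject H0 at alpha = 0.1.


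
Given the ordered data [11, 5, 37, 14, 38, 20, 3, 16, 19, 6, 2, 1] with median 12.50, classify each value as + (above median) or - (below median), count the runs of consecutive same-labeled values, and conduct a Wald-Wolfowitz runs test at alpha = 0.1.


Step 1: Compute median = 12.50; label A = above, B = below.
Labels in order: BBAAAABAABBB  (n_A = 6, n_B = 6)
Step 2: Count runs R = 5.
Step 3: Under H0 (random ordering), E[R] = 2*n_A*n_B/(n_A+n_B) + 1 = 2*6*6/12 + 1 = 7.0000.
        Var[R] = 2*n_A*n_B*(2*n_A*n_B - n_A - n_B) / ((n_A+n_B)^2 * (n_A+n_B-1)) = 4320/1584 = 2.7273.
        SD[R] = 1.6514.
Step 4: Continuity-corrected z = (R + 0.5 - E[R]) / SD[R] = (5 + 0.5 - 7.0000) / 1.6514 = -0.9083.
Step 5: Two-sided p-value via normal approximation = 2*(1 - Phi(|z|)) = 0.363722.
Step 6: alpha = 0.1. fail to reject H0.

R = 5, z = -0.9083, p = 0.363722, fail to reject H0.


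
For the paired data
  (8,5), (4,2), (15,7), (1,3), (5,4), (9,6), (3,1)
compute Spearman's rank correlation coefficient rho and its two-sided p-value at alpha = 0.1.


Step 1: Rank x and y separately (midranks; no ties here).
rank(x): 8->5, 4->3, 15->7, 1->1, 5->4, 9->6, 3->2
rank(y): 5->5, 2->2, 7->7, 3->3, 4->4, 6->6, 1->1
Step 2: d_i = R_x(i) - R_y(i); compute d_i^2.
  (5-5)^2=0, (3-2)^2=1, (7-7)^2=0, (1-3)^2=4, (4-4)^2=0, (6-6)^2=0, (2-1)^2=1
sum(d^2) = 6.
Step 3: rho = 1 - 6*6 / (7*(7^2 - 1)) = 1 - 36/336 = 0.892857.
Step 4: Under H0, t = rho * sqrt((n-2)/(1-rho^2)) = 4.4333 ~ t(5).
Step 5: Two-sided p-value from the t-distribution with 5 df = 0.006807.
Step 6: alpha = 0.1. reject H0.

rho = 0.8929, p = 0.006807, reject H0 at alpha = 0.1.


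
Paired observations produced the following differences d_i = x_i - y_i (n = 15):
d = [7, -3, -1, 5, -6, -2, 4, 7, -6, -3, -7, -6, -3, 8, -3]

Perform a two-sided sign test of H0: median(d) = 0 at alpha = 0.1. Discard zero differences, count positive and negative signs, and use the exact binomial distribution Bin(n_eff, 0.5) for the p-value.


Step 1: Discard zero differences. Original n = 15; n_eff = number of nonzero differences = 15.
Nonzero differences (with sign): +7, -3, -1, +5, -6, -2, +4, +7, -6, -3, -7, -6, -3, +8, -3
Step 2: Count signs: positive = 5, negative = 10.
Step 3: Under H0: P(positive) = 0.5, so the number of positives S ~ Bin(15, 0.5).
Step 4: Two-sided exact p-value = sum of Bin(15,0.5) probabilities at or below the observed probability = 0.301758.
Step 5: alpha = 0.1. fail to reject H0.

n_eff = 15, pos = 5, neg = 10, p = 0.301758, fail to reject H0.


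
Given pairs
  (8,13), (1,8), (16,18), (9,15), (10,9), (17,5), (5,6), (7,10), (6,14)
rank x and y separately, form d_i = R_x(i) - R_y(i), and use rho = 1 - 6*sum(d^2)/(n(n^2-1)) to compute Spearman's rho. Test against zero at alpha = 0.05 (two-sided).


Step 1: Rank x and y separately (midranks; no ties here).
rank(x): 8->5, 1->1, 16->8, 9->6, 10->7, 17->9, 5->2, 7->4, 6->3
rank(y): 13->6, 8->3, 18->9, 15->8, 9->4, 5->1, 6->2, 10->5, 14->7
Step 2: d_i = R_x(i) - R_y(i); compute d_i^2.
  (5-6)^2=1, (1-3)^2=4, (8-9)^2=1, (6-8)^2=4, (7-4)^2=9, (9-1)^2=64, (2-2)^2=0, (4-5)^2=1, (3-7)^2=16
sum(d^2) = 100.
Step 3: rho = 1 - 6*100 / (9*(9^2 - 1)) = 1 - 600/720 = 0.166667.
Step 4: Under H0, t = rho * sqrt((n-2)/(1-rho^2)) = 0.4472 ~ t(7).
Step 5: Two-sided p-value from the t-distribution with 7 df = 0.668231.
Step 6: alpha = 0.05. fail to reject H0.

rho = 0.1667, p = 0.668231, fail to reject H0 at alpha = 0.05.


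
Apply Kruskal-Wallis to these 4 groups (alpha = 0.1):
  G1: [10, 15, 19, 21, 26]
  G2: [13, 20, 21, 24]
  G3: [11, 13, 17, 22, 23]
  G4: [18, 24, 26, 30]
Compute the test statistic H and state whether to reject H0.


Step 1: Combine all N = 18 observations and assign midranks.
sorted (value, group, rank): (10,G1,1), (11,G3,2), (13,G2,3.5), (13,G3,3.5), (15,G1,5), (17,G3,6), (18,G4,7), (19,G1,8), (20,G2,9), (21,G1,10.5), (21,G2,10.5), (22,G3,12), (23,G3,13), (24,G2,14.5), (24,G4,14.5), (26,G1,16.5), (26,G4,16.5), (30,G4,18)
Step 2: Sum ranks within each group.
R_1 = 41 (n_1 = 5)
R_2 = 37.5 (n_2 = 4)
R_3 = 36.5 (n_3 = 5)
R_4 = 56 (n_4 = 4)
Step 3: H = 12/(N(N+1)) * sum(R_i^2/n_i) - 3(N+1)
     = 12/(18*19) * (41^2/5 + 37.5^2/4 + 36.5^2/5 + 56^2/4) - 3*19
     = 0.035088 * 1738.21 - 57
     = 3.989912.
Step 4: Ties present; correction factor C = 1 - 24/(18^3 - 18) = 0.995872. Corrected H = 3.989912 / 0.995872 = 4.006451.
Step 5: Under H0, H ~ chi^2(3); p-value = 0.260768.
Step 6: alpha = 0.1. fail to reject H0.

H = 4.0065, df = 3, p = 0.260768, fail to reject H0.


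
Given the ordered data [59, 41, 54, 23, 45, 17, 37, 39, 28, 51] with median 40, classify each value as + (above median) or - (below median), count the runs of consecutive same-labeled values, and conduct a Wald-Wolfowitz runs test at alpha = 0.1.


Step 1: Compute median = 40; label A = above, B = below.
Labels in order: AAABABBBBA  (n_A = 5, n_B = 5)
Step 2: Count runs R = 5.
Step 3: Under H0 (random ordering), E[R] = 2*n_A*n_B/(n_A+n_B) + 1 = 2*5*5/10 + 1 = 6.0000.
        Var[R] = 2*n_A*n_B*(2*n_A*n_B - n_A - n_B) / ((n_A+n_B)^2 * (n_A+n_B-1)) = 2000/900 = 2.2222.
        SD[R] = 1.4907.
Step 4: Continuity-corrected z = (R + 0.5 - E[R]) / SD[R] = (5 + 0.5 - 6.0000) / 1.4907 = -0.3354.
Step 5: Two-sided p-value via normal approximation = 2*(1 - Phi(|z|)) = 0.737316.
Step 6: alpha = 0.1. fail to reject H0.

R = 5, z = -0.3354, p = 0.737316, fail to reject H0.


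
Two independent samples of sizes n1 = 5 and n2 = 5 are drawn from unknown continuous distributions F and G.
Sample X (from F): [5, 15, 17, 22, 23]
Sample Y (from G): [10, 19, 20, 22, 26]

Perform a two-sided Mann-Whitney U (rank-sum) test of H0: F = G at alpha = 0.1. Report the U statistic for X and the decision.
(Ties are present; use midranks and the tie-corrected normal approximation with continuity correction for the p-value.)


Step 1: Combine and sort all 10 observations; assign midranks.
sorted (value, group): (5,X), (10,Y), (15,X), (17,X), (19,Y), (20,Y), (22,X), (22,Y), (23,X), (26,Y)
ranks: 5->1, 10->2, 15->3, 17->4, 19->5, 20->6, 22->7.5, 22->7.5, 23->9, 26->10
Step 2: Rank sum for X: R1 = 1 + 3 + 4 + 7.5 + 9 = 24.5.
Step 3: U_X = R1 - n1(n1+1)/2 = 24.5 - 5*6/2 = 24.5 - 15 = 9.5.
       U_Y = n1*n2 - U_X = 25 - 9.5 = 15.5.
Step 4: Ties are present, so use the tie-corrected normal approximation (with continuity correction) for the p-value.
Step 5: p-value = 0.600402; compare to alpha = 0.1. fail to reject H0.

U_X = 9.5, p = 0.600402, fail to reject H0 at alpha = 0.1.


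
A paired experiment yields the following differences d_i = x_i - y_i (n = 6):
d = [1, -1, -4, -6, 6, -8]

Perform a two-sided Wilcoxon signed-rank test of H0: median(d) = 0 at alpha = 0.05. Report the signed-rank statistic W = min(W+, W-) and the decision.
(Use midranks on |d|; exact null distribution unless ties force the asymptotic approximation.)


Step 1: Drop any zero differences (none here) and take |d_i|.
|d| = [1, 1, 4, 6, 6, 8]
Step 2: Midrank |d_i| (ties get averaged ranks).
ranks: |1|->1.5, |1|->1.5, |4|->3, |6|->4.5, |6|->4.5, |8|->6
Step 3: Attach original signs; sum ranks with positive sign and with negative sign.
W+ = 1.5 + 4.5 = 6
W- = 1.5 + 3 + 4.5 + 6 = 15
(Check: W+ + W- = 21 should equal n(n+1)/2 = 21.)
Step 4: Test statistic W = min(W+, W-) = 6.
Step 5: Ties in |d|, so use the tie-corrected normal approximation.
        E[W] = n(n+1)/4 = 6*7/4 = 10.5.
        Tie groups: |d|=1 (t=2), |d|=6 (t=2); sum(t^3 - t) = 12.
        Var[W] = n(n+1)(2n+1)/24 - sum(t^3-t)/48 = 546/24 - 12/48 = 22.5.
        z = (W - E[W]) / sqrt(Var[W]) = (6 - 10.5) / 4.7434 = -0.9487.
        Two-sided p = 2*Phi(z) = 0.342782.
Step 6: alpha = 0.05. fail to reject H0.

W+ = 6, W- = 15, W = min = 6, p = 0.342782, fail to reject H0.


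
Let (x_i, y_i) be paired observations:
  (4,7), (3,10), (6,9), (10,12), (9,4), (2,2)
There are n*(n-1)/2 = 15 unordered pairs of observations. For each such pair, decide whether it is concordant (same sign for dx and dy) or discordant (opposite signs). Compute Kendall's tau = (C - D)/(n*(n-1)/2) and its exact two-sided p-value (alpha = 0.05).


Step 1: Enumerate the 15 unordered pairs (i,j) with i<j and classify each by sign(x_j-x_i) * sign(y_j-y_i).
  (1,2):dx=-1,dy=+3->D; (1,3):dx=+2,dy=+2->C; (1,4):dx=+6,dy=+5->C; (1,5):dx=+5,dy=-3->D
  (1,6):dx=-2,dy=-5->C; (2,3):dx=+3,dy=-1->D; (2,4):dx=+7,dy=+2->C; (2,5):dx=+6,dy=-6->D
  (2,6):dx=-1,dy=-8->C; (3,4):dx=+4,dy=+3->C; (3,5):dx=+3,dy=-5->D; (3,6):dx=-4,dy=-7->C
  (4,5):dx=-1,dy=-8->C; (4,6):dx=-8,dy=-10->C; (5,6):dx=-7,dy=-2->C
Step 2: C = 10, D = 5, total pairs = 15.
Step 3: tau = (C - D)/(n(n-1)/2) = (10 - 5)/15 = 0.333333.
Step 4: Exact two-sided p-value (enumerate n! = 720 permutations of y under H0): p = 0.469444.
Step 5: alpha = 0.05. fail to reject H0.

tau_b = 0.3333 (C=10, D=5), p = 0.469444, fail to reject H0.


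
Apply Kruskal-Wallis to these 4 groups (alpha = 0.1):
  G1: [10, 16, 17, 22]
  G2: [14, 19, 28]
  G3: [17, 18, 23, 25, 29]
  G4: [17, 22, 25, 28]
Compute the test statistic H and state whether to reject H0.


Step 1: Combine all N = 16 observations and assign midranks.
sorted (value, group, rank): (10,G1,1), (14,G2,2), (16,G1,3), (17,G1,5), (17,G3,5), (17,G4,5), (18,G3,7), (19,G2,8), (22,G1,9.5), (22,G4,9.5), (23,G3,11), (25,G3,12.5), (25,G4,12.5), (28,G2,14.5), (28,G4,14.5), (29,G3,16)
Step 2: Sum ranks within each group.
R_1 = 18.5 (n_1 = 4)
R_2 = 24.5 (n_2 = 3)
R_3 = 51.5 (n_3 = 5)
R_4 = 41.5 (n_4 = 4)
Step 3: H = 12/(N(N+1)) * sum(R_i^2/n_i) - 3(N+1)
     = 12/(16*17) * (18.5^2/4 + 24.5^2/3 + 51.5^2/5 + 41.5^2/4) - 3*17
     = 0.044118 * 1246.66 - 51
     = 3.999632.
Step 4: Ties present; correction factor C = 1 - 42/(16^3 - 16) = 0.989706. Corrected H = 3.999632 / 0.989706 = 4.041233.
Step 5: Under H0, H ~ chi^2(3); p-value = 0.257046.
Step 6: alpha = 0.1. fail to reject H0.

H = 4.0412, df = 3, p = 0.257046, fail to reject H0.


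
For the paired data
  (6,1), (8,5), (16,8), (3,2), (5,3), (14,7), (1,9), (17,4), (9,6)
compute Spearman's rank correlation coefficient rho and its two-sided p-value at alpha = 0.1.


Step 1: Rank x and y separately (midranks; no ties here).
rank(x): 6->4, 8->5, 16->8, 3->2, 5->3, 14->7, 1->1, 17->9, 9->6
rank(y): 1->1, 5->5, 8->8, 2->2, 3->3, 7->7, 9->9, 4->4, 6->6
Step 2: d_i = R_x(i) - R_y(i); compute d_i^2.
  (4-1)^2=9, (5-5)^2=0, (8-8)^2=0, (2-2)^2=0, (3-3)^2=0, (7-7)^2=0, (1-9)^2=64, (9-4)^2=25, (6-6)^2=0
sum(d^2) = 98.
Step 3: rho = 1 - 6*98 / (9*(9^2 - 1)) = 1 - 588/720 = 0.183333.
Step 4: Under H0, t = rho * sqrt((n-2)/(1-rho^2)) = 0.4934 ~ t(7).
Step 5: Two-sided p-value from the t-distribution with 7 df = 0.636820.
Step 6: alpha = 0.1. fail to reject H0.

rho = 0.1833, p = 0.636820, fail to reject H0 at alpha = 0.1.


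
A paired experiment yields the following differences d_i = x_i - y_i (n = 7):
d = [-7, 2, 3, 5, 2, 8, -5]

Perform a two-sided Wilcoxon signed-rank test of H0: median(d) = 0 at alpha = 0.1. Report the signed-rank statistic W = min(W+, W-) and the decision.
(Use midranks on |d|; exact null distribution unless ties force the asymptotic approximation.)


Step 1: Drop any zero differences (none here) and take |d_i|.
|d| = [7, 2, 3, 5, 2, 8, 5]
Step 2: Midrank |d_i| (ties get averaged ranks).
ranks: |7|->6, |2|->1.5, |3|->3, |5|->4.5, |2|->1.5, |8|->7, |5|->4.5
Step 3: Attach original signs; sum ranks with positive sign and with negative sign.
W+ = 1.5 + 3 + 4.5 + 1.5 + 7 = 17.5
W- = 6 + 4.5 = 10.5
(Check: W+ + W- = 28 should equal n(n+1)/2 = 28.)
Step 4: Test statistic W = min(W+, W-) = 10.5.
Step 5: Ties in |d|, so use the tie-corrected normal approximation.
        E[W] = n(n+1)/4 = 7*8/4 = 14.
        Tie groups: |d|=2 (t=2), |d|=5 (t=2); sum(t^3 - t) = 12.
        Var[W] = n(n+1)(2n+1)/24 - sum(t^3-t)/48 = 840/24 - 12/48 = 34.75.
        z = (W - E[W]) / sqrt(Var[W]) = (10.5 - 14) / 5.8949 = -0.5937.
        Two-sided p = 2*Phi(z) = 0.552691.
Step 6: alpha = 0.1. fail to reject H0.

W+ = 17.5, W- = 10.5, W = min = 10.5, p = 0.552691, fail to reject H0.


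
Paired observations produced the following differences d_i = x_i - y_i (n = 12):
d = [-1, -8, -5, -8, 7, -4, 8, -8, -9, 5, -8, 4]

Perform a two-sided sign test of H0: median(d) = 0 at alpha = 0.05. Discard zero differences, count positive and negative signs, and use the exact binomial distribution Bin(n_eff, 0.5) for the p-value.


Step 1: Discard zero differences. Original n = 12; n_eff = number of nonzero differences = 12.
Nonzero differences (with sign): -1, -8, -5, -8, +7, -4, +8, -8, -9, +5, -8, +4
Step 2: Count signs: positive = 4, negative = 8.
Step 3: Under H0: P(positive) = 0.5, so the number of positives S ~ Bin(12, 0.5).
Step 4: Two-sided exact p-value = sum of Bin(12,0.5) probabilities at or below the observed probability = 0.387695.
Step 5: alpha = 0.05. fail to reject H0.

n_eff = 12, pos = 4, neg = 8, p = 0.387695, fail to reject H0.


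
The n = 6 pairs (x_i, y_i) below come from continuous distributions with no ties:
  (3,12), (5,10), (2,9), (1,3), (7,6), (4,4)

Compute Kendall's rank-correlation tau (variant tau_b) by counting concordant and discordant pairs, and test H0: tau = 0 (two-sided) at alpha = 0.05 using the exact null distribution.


Step 1: Enumerate the 15 unordered pairs (i,j) with i<j and classify each by sign(x_j-x_i) * sign(y_j-y_i).
  (1,2):dx=+2,dy=-2->D; (1,3):dx=-1,dy=-3->C; (1,4):dx=-2,dy=-9->C; (1,5):dx=+4,dy=-6->D
  (1,6):dx=+1,dy=-8->D; (2,3):dx=-3,dy=-1->C; (2,4):dx=-4,dy=-7->C; (2,5):dx=+2,dy=-4->D
  (2,6):dx=-1,dy=-6->C; (3,4):dx=-1,dy=-6->C; (3,5):dx=+5,dy=-3->D; (3,6):dx=+2,dy=-5->D
  (4,5):dx=+6,dy=+3->C; (4,6):dx=+3,dy=+1->C; (5,6):dx=-3,dy=-2->C
Step 2: C = 9, D = 6, total pairs = 15.
Step 3: tau = (C - D)/(n(n-1)/2) = (9 - 6)/15 = 0.200000.
Step 4: Exact two-sided p-value (enumerate n! = 720 permutations of y under H0): p = 0.719444.
Step 5: alpha = 0.05. fail to reject H0.

tau_b = 0.2000 (C=9, D=6), p = 0.719444, fail to reject H0.


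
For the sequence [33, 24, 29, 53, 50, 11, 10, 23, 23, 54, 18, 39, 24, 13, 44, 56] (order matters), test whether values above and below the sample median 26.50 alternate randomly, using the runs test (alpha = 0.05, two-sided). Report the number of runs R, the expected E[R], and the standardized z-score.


Step 1: Compute median = 26.50; label A = above, B = below.
Labels in order: ABAAABBBBABABBAA  (n_A = 8, n_B = 8)
Step 2: Count runs R = 9.
Step 3: Under H0 (random ordering), E[R] = 2*n_A*n_B/(n_A+n_B) + 1 = 2*8*8/16 + 1 = 9.0000.
        Var[R] = 2*n_A*n_B*(2*n_A*n_B - n_A - n_B) / ((n_A+n_B)^2 * (n_A+n_B-1)) = 14336/3840 = 3.7333.
        SD[R] = 1.9322.
Step 4: R = E[R], so z = 0 with no continuity correction.
Step 5: Two-sided p-value via normal approximation = 2*(1 - Phi(|z|)) = 1.000000.
Step 6: alpha = 0.05. fail to reject H0.

R = 9, z = 0.0000, p = 1.000000, fail to reject H0.


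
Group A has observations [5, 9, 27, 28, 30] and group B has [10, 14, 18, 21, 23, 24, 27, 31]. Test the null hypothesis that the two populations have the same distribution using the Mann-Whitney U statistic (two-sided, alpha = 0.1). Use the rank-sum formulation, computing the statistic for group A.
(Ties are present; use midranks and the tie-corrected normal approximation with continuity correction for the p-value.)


Step 1: Combine and sort all 13 observations; assign midranks.
sorted (value, group): (5,X), (9,X), (10,Y), (14,Y), (18,Y), (21,Y), (23,Y), (24,Y), (27,X), (27,Y), (28,X), (30,X), (31,Y)
ranks: 5->1, 9->2, 10->3, 14->4, 18->5, 21->6, 23->7, 24->8, 27->9.5, 27->9.5, 28->11, 30->12, 31->13
Step 2: Rank sum for X: R1 = 1 + 2 + 9.5 + 11 + 12 = 35.5.
Step 3: U_X = R1 - n1(n1+1)/2 = 35.5 - 5*6/2 = 35.5 - 15 = 20.5.
       U_Y = n1*n2 - U_X = 40 - 20.5 = 19.5.
Step 4: Ties are present, so use the tie-corrected normal approximation (with continuity correction) for the p-value.
Step 5: p-value = 1.000000; compare to alpha = 0.1. fail to reject H0.

U_X = 20.5, p = 1.000000, fail to reject H0 at alpha = 0.1.


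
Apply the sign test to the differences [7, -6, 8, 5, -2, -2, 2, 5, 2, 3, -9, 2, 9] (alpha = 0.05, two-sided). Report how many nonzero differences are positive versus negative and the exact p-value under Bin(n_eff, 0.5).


Step 1: Discard zero differences. Original n = 13; n_eff = number of nonzero differences = 13.
Nonzero differences (with sign): +7, -6, +8, +5, -2, -2, +2, +5, +2, +3, -9, +2, +9
Step 2: Count signs: positive = 9, negative = 4.
Step 3: Under H0: P(positive) = 0.5, so the number of positives S ~ Bin(13, 0.5).
Step 4: Two-sided exact p-value = sum of Bin(13,0.5) probabilities at or below the observed probability = 0.266846.
Step 5: alpha = 0.05. fail to reject H0.

n_eff = 13, pos = 9, neg = 4, p = 0.266846, fail to reject H0.


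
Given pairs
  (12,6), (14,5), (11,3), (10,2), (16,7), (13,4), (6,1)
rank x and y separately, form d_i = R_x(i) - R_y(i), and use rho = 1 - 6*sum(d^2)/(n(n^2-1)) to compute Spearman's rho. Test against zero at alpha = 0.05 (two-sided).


Step 1: Rank x and y separately (midranks; no ties here).
rank(x): 12->4, 14->6, 11->3, 10->2, 16->7, 13->5, 6->1
rank(y): 6->6, 5->5, 3->3, 2->2, 7->7, 4->4, 1->1
Step 2: d_i = R_x(i) - R_y(i); compute d_i^2.
  (4-6)^2=4, (6-5)^2=1, (3-3)^2=0, (2-2)^2=0, (7-7)^2=0, (5-4)^2=1, (1-1)^2=0
sum(d^2) = 6.
Step 3: rho = 1 - 6*6 / (7*(7^2 - 1)) = 1 - 36/336 = 0.892857.
Step 4: Under H0, t = rho * sqrt((n-2)/(1-rho^2)) = 4.4333 ~ t(5).
Step 5: Two-sided p-value from the t-distribution with 5 df = 0.006807.
Step 6: alpha = 0.05. reject H0.

rho = 0.8929, p = 0.006807, reject H0 at alpha = 0.05.


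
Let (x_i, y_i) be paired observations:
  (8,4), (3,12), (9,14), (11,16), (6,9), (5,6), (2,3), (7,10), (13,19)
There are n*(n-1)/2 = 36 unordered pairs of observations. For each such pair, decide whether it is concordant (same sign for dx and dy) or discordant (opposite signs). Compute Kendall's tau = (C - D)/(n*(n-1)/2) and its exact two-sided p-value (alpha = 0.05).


Step 1: Enumerate the 36 unordered pairs (i,j) with i<j and classify each by sign(x_j-x_i) * sign(y_j-y_i).
  (1,2):dx=-5,dy=+8->D; (1,3):dx=+1,dy=+10->C; (1,4):dx=+3,dy=+12->C; (1,5):dx=-2,dy=+5->D
  (1,6):dx=-3,dy=+2->D; (1,7):dx=-6,dy=-1->C; (1,8):dx=-1,dy=+6->D; (1,9):dx=+5,dy=+15->C
  (2,3):dx=+6,dy=+2->C; (2,4):dx=+8,dy=+4->C; (2,5):dx=+3,dy=-3->D; (2,6):dx=+2,dy=-6->D
  (2,7):dx=-1,dy=-9->C; (2,8):dx=+4,dy=-2->D; (2,9):dx=+10,dy=+7->C; (3,4):dx=+2,dy=+2->C
  (3,5):dx=-3,dy=-5->C; (3,6):dx=-4,dy=-8->C; (3,7):dx=-7,dy=-11->C; (3,8):dx=-2,dy=-4->C
  (3,9):dx=+4,dy=+5->C; (4,5):dx=-5,dy=-7->C; (4,6):dx=-6,dy=-10->C; (4,7):dx=-9,dy=-13->C
  (4,8):dx=-4,dy=-6->C; (4,9):dx=+2,dy=+3->C; (5,6):dx=-1,dy=-3->C; (5,7):dx=-4,dy=-6->C
  (5,8):dx=+1,dy=+1->C; (5,9):dx=+7,dy=+10->C; (6,7):dx=-3,dy=-3->C; (6,8):dx=+2,dy=+4->C
  (6,9):dx=+8,dy=+13->C; (7,8):dx=+5,dy=+7->C; (7,9):dx=+11,dy=+16->C; (8,9):dx=+6,dy=+9->C
Step 2: C = 29, D = 7, total pairs = 36.
Step 3: tau = (C - D)/(n(n-1)/2) = (29 - 7)/36 = 0.611111.
Step 4: Exact two-sided p-value (enumerate n! = 362880 permutations of y under H0): p = 0.024741.
Step 5: alpha = 0.05. reject H0.

tau_b = 0.6111 (C=29, D=7), p = 0.024741, reject H0.


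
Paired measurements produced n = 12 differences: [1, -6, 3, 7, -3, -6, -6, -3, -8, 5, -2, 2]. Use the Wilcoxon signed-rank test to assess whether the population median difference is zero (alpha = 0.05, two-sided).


Step 1: Drop any zero differences (none here) and take |d_i|.
|d| = [1, 6, 3, 7, 3, 6, 6, 3, 8, 5, 2, 2]
Step 2: Midrank |d_i| (ties get averaged ranks).
ranks: |1|->1, |6|->9, |3|->5, |7|->11, |3|->5, |6|->9, |6|->9, |3|->5, |8|->12, |5|->7, |2|->2.5, |2|->2.5
Step 3: Attach original signs; sum ranks with positive sign and with negative sign.
W+ = 1 + 5 + 11 + 7 + 2.5 = 26.5
W- = 9 + 5 + 9 + 9 + 5 + 12 + 2.5 = 51.5
(Check: W+ + W- = 78 should equal n(n+1)/2 = 78.)
Step 4: Test statistic W = min(W+, W-) = 26.5.
Step 5: Ties in |d|, so use the tie-corrected normal approximation.
        E[W] = n(n+1)/4 = 12*13/4 = 39.
        Tie groups: |d|=2 (t=2), |d|=3 (t=3), |d|=6 (t=3); sum(t^3 - t) = 54.
        Var[W] = n(n+1)(2n+1)/24 - sum(t^3-t)/48 = 3900/24 - 54/48 = 161.375.
        z = (W - E[W]) / sqrt(Var[W]) = (26.5 - 39) / 12.7033 = -0.9840.
        Two-sided p = 2*Phi(z) = 0.325119.
Step 6: alpha = 0.05. fail to reject H0.

W+ = 26.5, W- = 51.5, W = min = 26.5, p = 0.325119, fail to reject H0.
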